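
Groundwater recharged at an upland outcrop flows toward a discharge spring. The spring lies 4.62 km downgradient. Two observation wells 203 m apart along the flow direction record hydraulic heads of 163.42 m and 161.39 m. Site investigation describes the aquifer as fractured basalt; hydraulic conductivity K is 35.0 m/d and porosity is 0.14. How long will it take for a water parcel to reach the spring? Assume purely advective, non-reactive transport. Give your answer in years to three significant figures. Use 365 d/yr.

5.06 years

Hydraulic gradient i = (163.42 − 161.39) / 203 = 2.03 / 203 = 0.01000
q = Ki = 35.0 × 0.01000 = 0.3500 m/d
Seepage velocity v = q / n = 0.3500 / 0.14 = 2.500 m/d
L = 4.62 km = 4620 m
t = L / v = 4620 / 2.500 = 1848 d
   = 1848 / 365 = 5.06 yr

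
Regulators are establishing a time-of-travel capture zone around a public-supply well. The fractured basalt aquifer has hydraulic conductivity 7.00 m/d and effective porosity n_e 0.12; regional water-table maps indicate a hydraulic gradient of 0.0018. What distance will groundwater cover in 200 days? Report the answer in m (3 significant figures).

21.0 m

Specific discharge q = 7.00 × 0.0018 = 0.01260 m/d
v_s = q/n_e = 0.01260/0.12 = 0.1050 m/d
L = v × T = 0.1050 × 200 = 21.00 m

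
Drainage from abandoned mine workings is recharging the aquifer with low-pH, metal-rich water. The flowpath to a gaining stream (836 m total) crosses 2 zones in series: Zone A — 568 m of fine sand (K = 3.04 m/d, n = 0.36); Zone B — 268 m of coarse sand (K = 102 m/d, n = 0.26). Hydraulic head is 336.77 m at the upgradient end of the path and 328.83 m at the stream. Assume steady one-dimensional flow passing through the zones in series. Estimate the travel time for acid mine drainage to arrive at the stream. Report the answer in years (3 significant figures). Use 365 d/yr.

Total head drop ΔH = 336.77 − 328.83 = 7.94 m
Continuity: the same q passes through each zone, so ΔH = q·Σ(L_j/K_j) — the zones act as resistances in series.
Σ(L/K) = 568/3.04 + 268/102 = 186.8 + 2.627 = 189.5 d
q = ΔH / Σ(L/K) = 7.94 / 189.5 = 0.04191 m/d (same in every zone)
Zone A: v = q/n = 0.04191/0.36 = 0.1164 m/d → t_A = 568/0.1164 = 4879 d
Zone B: v = q/n = 0.04191/0.26 = 0.1612 m/d → t_B = 268/0.1612 = 1663 d
Total t = 4879 + 1663 = 6542 d
   = 6542 / 365 = 17.9 yr

17.9 years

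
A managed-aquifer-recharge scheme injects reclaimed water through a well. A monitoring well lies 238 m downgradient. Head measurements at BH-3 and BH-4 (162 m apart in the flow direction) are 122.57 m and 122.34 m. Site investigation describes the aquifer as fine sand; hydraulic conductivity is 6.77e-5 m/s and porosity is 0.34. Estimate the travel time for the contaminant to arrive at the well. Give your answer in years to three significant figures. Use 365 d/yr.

26.7 years

Hydraulic gradient i = (122.57 − 122.34) / 162 = 0.23 / 162 = 0.001420
K = 6.77e-5 m/s × 86400 s/d = 5.849 m/d
Darcy flux q = K·i = 5.849 × 0.001420 = 0.008305 m/d
Average linear velocity = 0.008305 / 0.34 = 0.02443 m/d
t = L / v = 238 / 0.02443 = 9744 d
   = 9744 / 365 = 26.7 yr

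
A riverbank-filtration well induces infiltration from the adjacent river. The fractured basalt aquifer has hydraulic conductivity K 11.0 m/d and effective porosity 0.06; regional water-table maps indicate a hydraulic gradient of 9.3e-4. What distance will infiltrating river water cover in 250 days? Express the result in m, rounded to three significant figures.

42.6 m

q = Ki = 11.0 × 9.3e-4 = 0.01023 m/d
Average linear velocity = 0.01023 / 0.06 = 0.1705 m/d
L = v × T = 0.1705 × 250 = 42.63 m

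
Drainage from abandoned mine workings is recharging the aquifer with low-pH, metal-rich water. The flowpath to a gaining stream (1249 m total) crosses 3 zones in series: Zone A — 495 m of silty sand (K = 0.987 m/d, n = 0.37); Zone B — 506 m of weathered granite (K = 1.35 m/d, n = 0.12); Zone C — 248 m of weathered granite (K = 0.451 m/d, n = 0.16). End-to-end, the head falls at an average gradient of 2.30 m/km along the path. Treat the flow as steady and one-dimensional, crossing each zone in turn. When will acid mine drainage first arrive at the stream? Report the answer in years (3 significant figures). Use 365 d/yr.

Continuity: the same q passes through each zone, so ΔH = q·Σ(L_j/K_j) — the zones act as resistances in series.
Σ(L/K) = 495/0.987 + 506/1.35 + 248/0.451 = 501.5 + 374.8 + 549.9 = 1426 d
K_eq = L_total / Σ(L/K) = 1249 / 1426 = 0.8757 m/d
q = K_eq · i = 0.8757 × 0.0023 = 0.002014 m/d (same in every zone)
Zone A: v = q/n = 0.002014/0.37 = 0.005444 m/d → t_A = 495/0.005444 = 90930 d
Zone B: v = q/n = 0.002014/0.12 = 0.01679 m/d → t_B = 506/0.01679 = 30150 d
Zone C: v = q/n = 0.002014/0.16 = 0.01259 m/d → t_C = 248/0.01259 = 19700 d
Total t = 90930 + 30150 + 19700 = 140800 d
   = 140800 / 365 = 386 yr

386 years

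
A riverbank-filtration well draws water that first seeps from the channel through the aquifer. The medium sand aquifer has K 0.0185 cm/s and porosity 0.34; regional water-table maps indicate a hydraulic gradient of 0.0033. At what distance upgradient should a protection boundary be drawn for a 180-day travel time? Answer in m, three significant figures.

K = 0.0185 cm/s × 864 = 15.98 m/d
q = Ki = 15.98 × 0.0033 = 0.05275 m/d
Average linear velocity = 0.05275 / 0.34 = 0.1551 m/d
L = v × T = 0.1551 × 180 = 27.92 m

27.9 m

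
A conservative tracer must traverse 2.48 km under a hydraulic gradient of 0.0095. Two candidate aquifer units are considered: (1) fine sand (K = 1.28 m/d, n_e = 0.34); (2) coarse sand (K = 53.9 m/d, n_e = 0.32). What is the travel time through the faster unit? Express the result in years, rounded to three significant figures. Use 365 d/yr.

4.25 years

Unit 1 (fine sand): v = 1.28×0.0095/0.34 = 0.03576 m/d, t = 2480/0.03576 = 69340 d
Unit 2 (coarse sand): v = 53.9×0.0095/0.32 = 1.600 m/d, t = 2480/1.600 = 1550 d
Faster: 1550 d / 365 = 4.25 yr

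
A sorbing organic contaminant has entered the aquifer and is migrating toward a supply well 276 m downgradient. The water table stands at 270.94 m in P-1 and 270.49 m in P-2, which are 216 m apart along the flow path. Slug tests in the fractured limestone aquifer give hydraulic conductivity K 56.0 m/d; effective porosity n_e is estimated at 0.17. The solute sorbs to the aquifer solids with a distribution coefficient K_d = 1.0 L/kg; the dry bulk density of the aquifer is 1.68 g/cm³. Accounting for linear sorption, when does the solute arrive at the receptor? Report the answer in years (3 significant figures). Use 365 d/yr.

12.0 years

Hydraulic gradient i = (270.94 − 270.49) / 216 = 0.45 / 216 = 0.002083
q = Ki = 56.0 × 0.002083 = 0.1167 m/d
v_s = q/n_e = 0.1167/0.17 = 0.6863 m/d
Retardation R = 1 + ρ_b·K_d/n = 1 + 1.68×1.0/0.17 = 10.88
Contaminant velocity v_c = v/R = 0.6863/10.88 = 0.06306 m/d
t = L/v_c = 276/0.06306 = 4377 d
   = 4377/365 = 12.0 yr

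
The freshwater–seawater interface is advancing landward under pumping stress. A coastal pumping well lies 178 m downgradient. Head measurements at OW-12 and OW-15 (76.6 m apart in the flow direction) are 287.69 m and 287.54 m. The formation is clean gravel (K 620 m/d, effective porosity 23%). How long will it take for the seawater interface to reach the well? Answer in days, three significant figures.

33.7 days

Hydraulic gradient i = (287.69 − 287.54) / 76.6 = 0.15 / 76.6 = 0.001958
Specific discharge q = 620 × 0.001958 = 1.214 m/d
v_s = q/n_e = 1.214/0.23 = 5.279 m/d
t = L / v = 178 / 5.279 = 33.72 d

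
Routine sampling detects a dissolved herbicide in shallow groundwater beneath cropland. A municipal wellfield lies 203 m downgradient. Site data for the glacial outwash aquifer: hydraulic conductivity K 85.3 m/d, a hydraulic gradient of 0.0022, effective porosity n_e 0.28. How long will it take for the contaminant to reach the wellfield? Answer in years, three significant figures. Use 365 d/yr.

Specific discharge q = 85.3 × 0.0022 = 0.1877 m/d
Average linear velocity = 0.1877 / 0.28 = 0.6702 m/d
t = L / v = 203 / 0.6702 = 302.9 d
   = 302.9 / 365 = 0.830 yr

0.830 years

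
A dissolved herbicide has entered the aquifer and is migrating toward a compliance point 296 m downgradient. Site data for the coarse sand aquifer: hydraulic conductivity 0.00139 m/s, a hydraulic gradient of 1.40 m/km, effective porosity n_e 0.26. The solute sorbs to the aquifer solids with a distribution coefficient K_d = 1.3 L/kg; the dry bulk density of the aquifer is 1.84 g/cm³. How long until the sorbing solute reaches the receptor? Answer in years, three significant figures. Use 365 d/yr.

K = 0.00139 m/s × 86400 s/d = 120.1 m/d
Specific discharge q = 120.1 × 0.0014 = 0.1681 m/d
Seepage velocity v = q / n = 0.1681 / 0.26 = 0.6467 m/d
Retardation R = 1 + ρ_b·K_d/n = 1 + 1.84×1.3/0.26 = 10.20
Contaminant velocity v_c = v/R = 0.6467/10.20 = 0.06340 m/d
t = L/v_c = 296/0.06340 = 4669 d
   = 4669/365 = 12.8 yr

12.8 years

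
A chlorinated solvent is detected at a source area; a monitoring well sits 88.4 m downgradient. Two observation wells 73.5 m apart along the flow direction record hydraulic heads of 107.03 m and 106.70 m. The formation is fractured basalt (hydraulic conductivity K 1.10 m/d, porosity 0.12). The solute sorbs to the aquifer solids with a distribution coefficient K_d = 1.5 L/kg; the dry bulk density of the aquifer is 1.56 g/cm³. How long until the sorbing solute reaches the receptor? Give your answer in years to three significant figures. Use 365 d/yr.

121 years

Hydraulic gradient i = (107.03 − 106.70) / 73.5 = 0.33 / 73.5 = 0.004490
q = Ki = 1.10 × 0.004490 = 0.004939 m/d
Seepage velocity v = q / n = 0.004939 / 0.12 = 0.04116 m/d
Retardation R = 1 + ρ_b·K_d/n = 1 + 1.56×1.5/0.12 = 20.50
Contaminant velocity v_c = v/R = 0.04116/20.50 = 0.002008 m/d
t = L/v_c = 88.4/0.002008 = 44030 d
   = 44030/365 = 121 yr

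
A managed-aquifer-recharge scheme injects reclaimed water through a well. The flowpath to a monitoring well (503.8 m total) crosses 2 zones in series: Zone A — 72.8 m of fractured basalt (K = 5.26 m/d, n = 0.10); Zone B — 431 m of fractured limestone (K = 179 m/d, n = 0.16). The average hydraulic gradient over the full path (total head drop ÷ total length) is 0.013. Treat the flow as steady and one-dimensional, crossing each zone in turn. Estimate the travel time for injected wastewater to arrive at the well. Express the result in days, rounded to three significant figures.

189 days

For zones in series the flux q is common to all zones; the equivalent conductivity is the harmonic (thickness-weighted) mean, K_eq = L_total / Σ(L_j/K_j).
Σ(L/K) = 72.8/5.26 + 431/179 = 13.84 + 2.408 = 16.25 d
K_eq = L_total / Σ(L/K) = 503.8 / 16.25 = 31.01 m/d
q = K_eq · i = 31.01 × 0.013 = 0.4031 m/d (same in every zone)
Zone A: v = q/n = 0.4031/0.10 = 4.031 m/d → t_A = 72.8/4.031 = 18.06 d
Zone B: v = q/n = 0.4031/0.16 = 2.519 m/d → t_B = 431/2.519 = 171.1 d
Total t = 18.06 + 171.1 = 189.1 d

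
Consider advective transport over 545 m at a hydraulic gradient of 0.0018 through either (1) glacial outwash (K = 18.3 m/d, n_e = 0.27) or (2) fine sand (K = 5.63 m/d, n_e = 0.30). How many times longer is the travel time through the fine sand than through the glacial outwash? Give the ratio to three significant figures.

3.61

Unit 1 (glacial outwash): v = 18.3×0.0018/0.27 = 0.1220 m/d, t = 545/0.1220 = 4467 d
Unit 2 (fine sand): v = 5.63×0.0018/0.30 = 0.03378 m/d, t = 545/0.03378 = 16130 d
t(fine sand) / t(glacial outwash) = 16130/4467 = 3.61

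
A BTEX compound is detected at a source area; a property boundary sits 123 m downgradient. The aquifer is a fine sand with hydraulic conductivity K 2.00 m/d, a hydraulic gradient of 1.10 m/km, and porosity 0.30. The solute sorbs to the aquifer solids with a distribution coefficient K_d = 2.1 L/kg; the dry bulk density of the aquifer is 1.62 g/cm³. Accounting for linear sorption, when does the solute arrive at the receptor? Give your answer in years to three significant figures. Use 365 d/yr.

q = Ki = 2.00 × 0.0011 = 0.002200 m/d
v_s = q/n_e = 0.002200/0.30 = 0.007333 m/d
Retardation R = 1 + ρ_b·K_d/n = 1 + 1.62×2.1/0.30 = 12.34
Contaminant velocity v_c = v/R = 0.007333/12.34 = 5.943e-4 m/d
t = L/v_c = 123/5.943e-4 = 207000 d
   = 207000/365 = 567 yr

567 years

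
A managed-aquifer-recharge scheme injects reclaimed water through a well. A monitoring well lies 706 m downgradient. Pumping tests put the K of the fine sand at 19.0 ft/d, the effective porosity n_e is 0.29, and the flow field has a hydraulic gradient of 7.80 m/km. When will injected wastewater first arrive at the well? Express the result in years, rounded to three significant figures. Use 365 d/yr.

K = 19.0 ft/d × 0.3048 = 5.791 m/d
Darcy flux q = K·i = 5.791 × 0.0078 = 0.04517 m/d
v_s = q/n_e = 0.04517/0.29 = 0.1558 m/d
t = L / v = 706 / 0.1558 = 4533 d
   = 4533 / 365 = 12.4 yr

12.4 years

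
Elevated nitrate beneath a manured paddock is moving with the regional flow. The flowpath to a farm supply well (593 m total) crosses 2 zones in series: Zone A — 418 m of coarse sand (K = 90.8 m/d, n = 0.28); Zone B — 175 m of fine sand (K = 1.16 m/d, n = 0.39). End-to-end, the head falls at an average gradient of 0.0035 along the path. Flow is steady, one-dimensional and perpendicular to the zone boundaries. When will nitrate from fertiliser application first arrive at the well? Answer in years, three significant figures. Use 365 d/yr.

38.0 years

For zones in series the flux q is common to all zones; the equivalent conductivity is the harmonic (thickness-weighted) mean, K_eq = L_total / Σ(L_j/K_j).
Σ(L/K) = 418/90.8 + 175/1.16 = 4.604 + 150.9 = 155.5 d
K_eq = L_total / Σ(L/K) = 593 / 155.5 = 3.814 m/d
q = K_eq · i = 3.814 × 0.0035 = 0.01335 m/d (same in every zone)
Zone A: v = q/n = 0.01335/0.28 = 0.04768 m/d → t_A = 418/0.04768 = 8767 d
Zone B: v = q/n = 0.01335/0.39 = 0.03423 m/d → t_B = 175/0.03423 = 5112 d
Total t = 8767 + 5112 = 13880 d
   = 13880 / 365 = 38.0 yr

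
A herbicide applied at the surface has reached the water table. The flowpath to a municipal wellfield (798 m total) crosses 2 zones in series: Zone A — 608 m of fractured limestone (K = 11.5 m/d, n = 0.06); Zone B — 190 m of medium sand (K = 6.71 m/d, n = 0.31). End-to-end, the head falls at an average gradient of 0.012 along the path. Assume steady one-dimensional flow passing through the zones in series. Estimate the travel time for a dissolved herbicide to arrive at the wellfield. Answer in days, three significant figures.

809 days

Steady 1-D flow in series ⇒ the Darcy flux q is identical in every zone and the zone head losses add (resistances L/K in series).
Σ(L/K) = 608/11.5 + 190/6.71 = 52.87 + 28.32 = 81.19 d
K_eq = L_total / Σ(L/K) = 798 / 81.19 = 9.829 m/d
q = K_eq · i = 9.829 × 0.012 = 0.1180 m/d (same in every zone)
Zone A: v = q/n = 0.1180/0.06 = 1.966 m/d → t_A = 608/1.966 = 309.3 d
Zone B: v = q/n = 0.1180/0.31 = 0.3805 m/d → t_B = 190/0.3805 = 499.4 d
Total t = 309.3 + 499.4 = 808.6 d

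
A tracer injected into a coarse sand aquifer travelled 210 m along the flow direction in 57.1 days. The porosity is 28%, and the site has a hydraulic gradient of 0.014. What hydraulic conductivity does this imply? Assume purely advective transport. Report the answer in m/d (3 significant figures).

v = L / t = 210 / 57.1 = 3.678 m/d
K = v · n / i = 3.678 × 0.28 / 0.014 = 73.6 m/d

73.6 m/d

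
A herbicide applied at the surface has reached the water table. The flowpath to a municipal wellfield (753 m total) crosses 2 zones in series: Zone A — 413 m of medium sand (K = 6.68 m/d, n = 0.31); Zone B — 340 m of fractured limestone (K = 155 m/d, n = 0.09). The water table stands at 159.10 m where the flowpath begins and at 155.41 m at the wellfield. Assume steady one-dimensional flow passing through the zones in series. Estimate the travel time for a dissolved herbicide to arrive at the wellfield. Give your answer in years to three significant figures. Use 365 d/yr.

7.54 years

Total head drop ΔH = 159.10 − 155.41 = 3.69 m
Continuity: the same q passes through each zone, so ΔH = q·Σ(L_j/K_j) — the zones act as resistances in series.
Σ(L/K) = 413/6.68 + 340/155 = 61.83 + 2.194 = 64.02 d
q = ΔH / Σ(L/K) = 3.69 / 64.02 = 0.05764 m/d (same in every zone)
Zone A: v = q/n = 0.05764/0.31 = 0.1859 m/d → t_A = 413/0.1859 = 2221 d
Zone B: v = q/n = 0.05764/0.09 = 0.6404 m/d → t_B = 340/0.6404 = 530.9 d
Total t = 2221 + 530.9 = 2752 d
   = 2752 / 365 = 7.54 yr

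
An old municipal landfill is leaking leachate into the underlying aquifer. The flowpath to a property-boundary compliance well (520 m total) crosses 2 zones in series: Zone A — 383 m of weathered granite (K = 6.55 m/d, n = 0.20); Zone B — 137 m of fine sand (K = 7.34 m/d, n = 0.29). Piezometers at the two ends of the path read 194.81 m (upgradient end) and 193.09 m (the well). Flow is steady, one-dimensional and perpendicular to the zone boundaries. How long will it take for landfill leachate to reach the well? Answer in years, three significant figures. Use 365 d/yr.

14.3 years

Total head drop ΔH = 194.81 − 193.09 = 1.72 m
Continuity: the same q passes through each zone, so ΔH = q·Σ(L_j/K_j) — the zones act as resistances in series.
Σ(L/K) = 383/6.55 + 137/7.34 = 58.47 + 18.66 = 77.14 d
q = ΔH / Σ(L/K) = 1.72 / 77.14 = 0.02230 m/d (same in every zone)
Zone A: v = q/n = 0.02230/0.20 = 0.1115 m/d → t_A = 383/0.1115 = 3435 d
Zone B: v = q/n = 0.02230/0.29 = 0.07689 m/d → t_B = 137/0.07689 = 1782 d
Total t = 3435 + 1782 = 5217 d
   = 5217 / 365 = 14.3 yr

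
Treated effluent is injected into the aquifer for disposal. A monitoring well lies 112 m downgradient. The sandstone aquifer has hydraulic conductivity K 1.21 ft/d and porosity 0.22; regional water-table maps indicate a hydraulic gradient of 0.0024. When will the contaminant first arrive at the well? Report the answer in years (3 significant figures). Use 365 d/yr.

76.3 years

K = 1.21 ft/d × 0.3048 = 0.3688 m/d
Specific discharge q = 0.3688 × 0.0024 = 8.851e-4 m/d
v_s = q/n_e = 8.851e-4/0.22 = 0.004023 m/d
t = L / v = 112 / 0.004023 = 27840 d
   = 27840 / 365 = 76.3 yr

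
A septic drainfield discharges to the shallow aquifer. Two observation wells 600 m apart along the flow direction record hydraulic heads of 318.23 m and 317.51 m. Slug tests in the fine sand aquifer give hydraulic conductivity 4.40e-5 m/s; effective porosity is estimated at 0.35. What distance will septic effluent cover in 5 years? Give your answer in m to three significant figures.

Hydraulic gradient i = (318.23 − 317.51) / 600 = 0.72 / 600 = 0.001200
K = 4.40e-5 m/s × 86400 s/d = 3.802 m/d
Specific discharge q = 3.802 × 0.001200 = 0.004562 m/d
Seepage velocity v = q / n = 0.004562 / 0.35 = 0.01303 m/d
T = 5 yr × 365 = 1825 d
L = v × T = 0.01303 × 1825 = 23.79 m

23.8 m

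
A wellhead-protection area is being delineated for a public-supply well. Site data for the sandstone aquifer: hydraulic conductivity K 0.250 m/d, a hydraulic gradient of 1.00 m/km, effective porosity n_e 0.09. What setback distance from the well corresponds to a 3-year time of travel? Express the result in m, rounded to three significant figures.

Specific discharge q = 0.250 × 0.0010 = 2.500e-4 m/d
v_s = q/n_e = 2.500e-4/0.09 = 0.002778 m/d
T = 3 yr × 365 = 1095 d
L = v × T = 0.002778 × 1095 = 3.042 m

3.04 m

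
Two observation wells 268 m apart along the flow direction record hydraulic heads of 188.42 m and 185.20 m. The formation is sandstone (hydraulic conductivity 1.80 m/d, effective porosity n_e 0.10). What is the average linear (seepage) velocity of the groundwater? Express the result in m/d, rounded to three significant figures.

0.216 m/d

Hydraulic gradient i = (188.42 − 185.20) / 268 = 3.22 / 268 = 0.01201
Specific discharge q = 1.80 × 0.01201 = 0.02163 m/d
Average linear velocity = 0.02163 / 0.10 = 0.2163 m/d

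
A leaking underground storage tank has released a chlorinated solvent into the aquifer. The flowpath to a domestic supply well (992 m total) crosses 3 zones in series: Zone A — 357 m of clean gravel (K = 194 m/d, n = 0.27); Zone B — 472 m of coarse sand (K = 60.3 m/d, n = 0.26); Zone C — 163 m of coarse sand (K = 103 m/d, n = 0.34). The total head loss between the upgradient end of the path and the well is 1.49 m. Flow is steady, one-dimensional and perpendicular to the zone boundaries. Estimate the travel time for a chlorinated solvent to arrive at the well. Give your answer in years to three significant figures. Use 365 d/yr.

5.68 years

Steady 1-D flow in series ⇒ the Darcy flux q is identical in every zone and the zone head losses add (resistances L/K in series).
Σ(L/K) = 357/194 + 472/60.3 + 163/103 = 1.840 + 7.828 + 1.583 = 11.25 d
q = ΔH / Σ(L/K) = 1.49 / 11.25 = 0.1324 m/d (same in every zone)
Zone A: v = q/n = 0.1324/0.27 = 0.4905 m/d → t_A = 357/0.4905 = 727.8 d
Zone B: v = q/n = 0.1324/0.26 = 0.5094 m/d → t_B = 472/0.5094 = 926.6 d
Zone C: v = q/n = 0.1324/0.34 = 0.3895 m/d → t_C = 163/0.3895 = 418.4 d
Total t = 727.8 + 926.6 + 418.4 = 2073 d
   = 2073 / 365 = 5.68 yr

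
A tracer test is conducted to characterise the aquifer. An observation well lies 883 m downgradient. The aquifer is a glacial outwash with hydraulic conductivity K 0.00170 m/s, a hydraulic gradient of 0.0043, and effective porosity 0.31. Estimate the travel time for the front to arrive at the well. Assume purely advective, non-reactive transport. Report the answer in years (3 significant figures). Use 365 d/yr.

1.19 years

K = 0.00170 m/s × 86400 s/d = 146.9 m/d
Specific discharge q = 146.9 × 0.0043 = 0.6316 m/d
v = Ki/n = 146.9·0.0043/0.31 = 2.037 m/d
t = L / v = 883 / 2.037 = 433.4 d
   = 433.4 / 365 = 1.19 yr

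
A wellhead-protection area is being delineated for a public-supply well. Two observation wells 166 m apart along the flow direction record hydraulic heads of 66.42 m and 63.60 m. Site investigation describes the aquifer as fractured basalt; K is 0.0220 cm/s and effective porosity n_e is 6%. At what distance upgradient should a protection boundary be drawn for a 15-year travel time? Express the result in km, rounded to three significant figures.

Hydraulic gradient i = (66.42 − 63.60) / 166 = 2.82 / 166 = 0.01699
K = 0.0220 cm/s × 864 = 19.01 m/d
Specific discharge q = 19.01 × 0.01699 = 0.3229 m/d
v = Ki/n = 19.01·0.01699/0.06 = 5.382 m/d
T = 15 yr × 365 = 5475 d
L = v × T = 5.382 × 5475 = 29470 m
   = 29.5 km

29.5 km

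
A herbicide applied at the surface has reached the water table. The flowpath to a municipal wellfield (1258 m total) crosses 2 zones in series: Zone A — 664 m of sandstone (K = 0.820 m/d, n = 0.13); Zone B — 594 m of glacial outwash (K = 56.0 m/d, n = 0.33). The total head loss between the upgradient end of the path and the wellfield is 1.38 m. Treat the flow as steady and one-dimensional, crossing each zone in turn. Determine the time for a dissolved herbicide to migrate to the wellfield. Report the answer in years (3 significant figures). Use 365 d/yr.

460 years

Steady 1-D flow in series ⇒ the Darcy flux q is identical in every zone and the zone head losses add (resistances L/K in series).
Σ(L/K) = 664/0.820 + 594/56.0 = 809.8 + 10.61 = 820.4 d
q = ΔH / Σ(L/K) = 1.38 / 820.4 = 0.001682 m/d (same in every zone)
Zone A: v = q/n = 0.001682/0.13 = 0.01294 m/d → t_A = 664/0.01294 = 51310 d
Zone B: v = q/n = 0.001682/0.33 = 0.005098 m/d → t_B = 594/0.005098 = 116500 d
Total t = 51310 + 116500 = 167800 d
   = 167800 / 365 = 460 yr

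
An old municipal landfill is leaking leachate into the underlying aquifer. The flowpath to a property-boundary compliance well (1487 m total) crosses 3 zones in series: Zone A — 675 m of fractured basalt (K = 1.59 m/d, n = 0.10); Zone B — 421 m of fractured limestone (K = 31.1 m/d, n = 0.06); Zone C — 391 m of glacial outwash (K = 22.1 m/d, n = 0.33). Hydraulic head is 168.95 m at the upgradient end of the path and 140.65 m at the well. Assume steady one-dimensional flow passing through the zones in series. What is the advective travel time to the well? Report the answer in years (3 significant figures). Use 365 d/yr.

9.79 years

Total head drop ΔH = 168.95 − 140.65 = 28.30 m
Steady 1-D flow in series ⇒ the Darcy flux q is identical in every zone and the zone head losses add (resistances L/K in series).
Σ(L/K) = 675/1.59 + 421/31.1 + 391/22.1 = 424.5 + 13.54 + 17.69 = 455.8 d
q = ΔH / Σ(L/K) = 28.30 / 455.8 = 0.06209 m/d (same in every zone)
Zone A: v = q/n = 0.06209/0.10 = 0.6209 m/d → t_A = 675/0.6209 = 1087 d
Zone B: v = q/n = 0.06209/0.06 = 1.035 m/d → t_B = 421/1.035 = 406.8 d
Zone C: v = q/n = 0.06209/0.33 = 0.1882 m/d → t_C = 391/0.1882 = 2078 d
Total t = 1087 + 406.8 + 2078 = 3572 d
   = 3572 / 365 = 9.79 yr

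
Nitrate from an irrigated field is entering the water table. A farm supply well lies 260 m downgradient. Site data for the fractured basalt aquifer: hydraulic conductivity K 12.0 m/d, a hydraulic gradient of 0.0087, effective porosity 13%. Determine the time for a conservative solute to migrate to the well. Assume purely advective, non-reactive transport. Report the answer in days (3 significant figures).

324 days

Specific discharge q = 12.0 × 0.0087 = 0.1044 m/d
v_s = q/n_e = 0.1044/0.13 = 0.8031 m/d
t = L / v = 260 / 0.8031 = 323.8 d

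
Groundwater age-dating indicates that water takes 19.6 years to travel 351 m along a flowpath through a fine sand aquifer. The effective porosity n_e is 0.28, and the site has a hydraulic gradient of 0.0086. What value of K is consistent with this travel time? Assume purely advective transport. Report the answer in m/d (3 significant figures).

t = 19.6 years = 7154 d
v = L / t = 351 / 7154 = 0.04906 m/d
K = v · n / i = 0.04906 × 0.28 / 0.0086 = 1.60 m/d

1.60 m/d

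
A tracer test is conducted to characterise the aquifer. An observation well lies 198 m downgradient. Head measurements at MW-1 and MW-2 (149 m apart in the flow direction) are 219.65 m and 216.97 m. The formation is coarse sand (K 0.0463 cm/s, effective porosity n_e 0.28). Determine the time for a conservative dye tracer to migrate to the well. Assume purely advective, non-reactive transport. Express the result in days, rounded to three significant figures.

77.1 days

Hydraulic gradient i = (219.65 − 216.97) / 149 = 2.68 / 149 = 0.01799
K = 0.0463 cm/s × 864 = 40.00 m/d
Darcy flux q = K·i = 40.00 × 0.01799 = 0.7195 m/d
v = Ki/n = 40.00·0.01799/0.28 = 2.570 m/d
t = L / v = 198 / 2.570 = 77.05 d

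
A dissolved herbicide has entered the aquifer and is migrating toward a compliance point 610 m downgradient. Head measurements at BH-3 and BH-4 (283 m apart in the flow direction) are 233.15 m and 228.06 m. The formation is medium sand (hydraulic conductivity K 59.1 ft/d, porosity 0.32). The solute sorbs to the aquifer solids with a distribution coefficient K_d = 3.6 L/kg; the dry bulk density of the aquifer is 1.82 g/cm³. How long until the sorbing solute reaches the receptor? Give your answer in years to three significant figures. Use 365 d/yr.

Hydraulic gradient i = (233.15 − 228.06) / 283 = 5.09 / 283 = 0.01799
K = 59.1 ft/d × 0.3048 = 18.01 m/d
Specific discharge q = 18.01 × 0.01799 = 0.3240 m/d
v = Ki/n = 18.01·0.01799/0.32 = 1.012 m/d
Retardation R = 1 + ρ_b·K_d/n = 1 + 1.82×3.6/0.32 = 21.48
Contaminant velocity v_c = v/R = 1.012/21.48 = 0.04715 m/d
t = L/v_c = 610/0.04715 = 12940 d
   = 12940/365 = 35.4 yr

35.4 years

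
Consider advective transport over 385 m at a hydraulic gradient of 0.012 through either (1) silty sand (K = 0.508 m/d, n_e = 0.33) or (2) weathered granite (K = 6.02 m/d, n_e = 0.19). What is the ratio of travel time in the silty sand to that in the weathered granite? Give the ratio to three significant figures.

20.6

Unit 1 (silty sand): v = 0.508×0.012/0.33 = 0.01847 m/d, t = 385/0.01847 = 20840 d
Unit 2 (weathered granite): v = 6.02×0.012/0.19 = 0.3802 m/d, t = 385/0.3802 = 1013 d
t(silty sand) / t(weathered granite) = 20840/1013 = 20.6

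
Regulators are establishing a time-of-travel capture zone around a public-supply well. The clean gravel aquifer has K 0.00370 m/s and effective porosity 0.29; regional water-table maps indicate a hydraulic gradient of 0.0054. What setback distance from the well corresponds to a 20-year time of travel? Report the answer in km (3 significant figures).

K = 0.00370 m/s × 86400 s/d = 319.7 m/d
Specific discharge q = 319.7 × 0.0054 = 1.726 m/d
Seepage velocity v = q / n = 1.726 / 0.29 = 5.953 m/d
T = 20 yr × 365 = 7300 d
L = v × T = 5.953 × 7300 = 43450 m
   = 43.5 km

43.5 km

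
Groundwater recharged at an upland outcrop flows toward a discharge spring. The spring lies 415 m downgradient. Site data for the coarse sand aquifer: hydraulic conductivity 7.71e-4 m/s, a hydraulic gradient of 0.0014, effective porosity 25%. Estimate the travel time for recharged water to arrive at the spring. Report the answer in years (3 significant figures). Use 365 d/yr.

3.05 years

K = 7.71e-4 m/s × 86400 s/d = 66.61 m/d
Specific discharge q = 66.61 × 0.0014 = 0.09326 m/d
v_s = q/n_e = 0.09326/0.25 = 0.3730 m/d
t = L / v = 415 / 0.3730 = 1112 d
   = 1112 / 365 = 3.05 yr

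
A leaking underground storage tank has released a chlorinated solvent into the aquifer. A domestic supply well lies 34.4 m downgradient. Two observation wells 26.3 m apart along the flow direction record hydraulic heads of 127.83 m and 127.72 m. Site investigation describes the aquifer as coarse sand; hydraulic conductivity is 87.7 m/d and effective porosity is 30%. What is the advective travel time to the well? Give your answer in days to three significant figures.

Hydraulic gradient i = (127.83 − 127.72) / 26.3 = 0.11 / 26.3 = 0.004183
Darcy flux q = K·i = 87.7 × 0.004183 = 0.3668 m/d
v_s = q/n_e = 0.3668/0.30 = 1.223 m/d
t = L / v = 34.4 / 1.223 = 28.13 d

28.1 days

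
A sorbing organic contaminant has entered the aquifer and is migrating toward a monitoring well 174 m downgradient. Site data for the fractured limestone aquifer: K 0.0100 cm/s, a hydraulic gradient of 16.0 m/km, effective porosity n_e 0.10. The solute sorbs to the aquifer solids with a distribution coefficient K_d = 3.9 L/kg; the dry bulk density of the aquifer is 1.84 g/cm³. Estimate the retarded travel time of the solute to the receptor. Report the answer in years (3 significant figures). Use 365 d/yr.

K = 0.0100 cm/s × 864 = 8.640 m/d
Specific discharge q = 8.640 × 0.016 = 0.1382 m/d
v = Ki/n = 8.640·0.016/0.10 = 1.382 m/d
Retardation R = 1 + ρ_b·K_d/n = 1 + 1.84×3.9/0.10 = 72.76
Contaminant velocity v_c = v/R = 1.382/72.76 = 0.01900 m/d
t = L/v_c = 174/0.01900 = 9158 d
   = 9158/365 = 25.1 yr

25.1 years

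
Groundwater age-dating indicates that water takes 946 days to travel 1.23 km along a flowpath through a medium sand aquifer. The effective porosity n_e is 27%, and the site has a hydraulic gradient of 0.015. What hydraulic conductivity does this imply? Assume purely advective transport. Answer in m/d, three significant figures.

L = 1.23 km = 1230 m
v = L / t = 1230 / 946 = 1.300 m/d
K = v · n / i = 1.300 × 0.27 / 0.015 = 23.4 m/d

23.4 m/d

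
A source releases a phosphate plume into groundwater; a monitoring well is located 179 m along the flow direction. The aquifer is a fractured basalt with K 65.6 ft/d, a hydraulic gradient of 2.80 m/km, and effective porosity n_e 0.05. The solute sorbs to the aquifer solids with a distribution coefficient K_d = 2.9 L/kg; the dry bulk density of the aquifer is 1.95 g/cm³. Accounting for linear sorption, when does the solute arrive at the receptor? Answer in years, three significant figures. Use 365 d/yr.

50.0 years

K = 65.6 ft/d × 0.3048 = 19.99 m/d
Specific discharge q = 19.99 × 0.0028 = 0.05599 m/d
v = Ki/n = 19.99·0.0028/0.05 = 1.120 m/d
Retardation R = 1 + ρ_b·K_d/n = 1 + 1.95×2.9/0.05 = 114.1
Contaminant velocity v_c = v/R = 1.120/114.1 = 0.009813 m/d
t = L/v_c = 179/0.009813 = 18240 d
   = 18240/365 = 50.0 yr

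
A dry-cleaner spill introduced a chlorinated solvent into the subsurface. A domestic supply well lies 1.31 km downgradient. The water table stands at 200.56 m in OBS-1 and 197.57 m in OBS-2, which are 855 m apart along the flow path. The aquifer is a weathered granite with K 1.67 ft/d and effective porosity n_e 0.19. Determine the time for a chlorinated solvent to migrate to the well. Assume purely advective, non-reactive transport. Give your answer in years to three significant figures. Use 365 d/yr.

383 years

Hydraulic gradient i = (200.56 − 197.57) / 855 = 2.99 / 855 = 0.003497
K = 1.67 ft/d × 0.3048 = 0.5090 m/d
q = Ki = 0.5090 × 0.003497 = 0.001780 m/d
Average linear velocity = 0.001780 / 0.19 = 0.009369 m/d
L = 1.31 km = 1310 m
t = L / v = 1310 / 0.009369 = 139800 d
   = 139800 / 365 = 383 yr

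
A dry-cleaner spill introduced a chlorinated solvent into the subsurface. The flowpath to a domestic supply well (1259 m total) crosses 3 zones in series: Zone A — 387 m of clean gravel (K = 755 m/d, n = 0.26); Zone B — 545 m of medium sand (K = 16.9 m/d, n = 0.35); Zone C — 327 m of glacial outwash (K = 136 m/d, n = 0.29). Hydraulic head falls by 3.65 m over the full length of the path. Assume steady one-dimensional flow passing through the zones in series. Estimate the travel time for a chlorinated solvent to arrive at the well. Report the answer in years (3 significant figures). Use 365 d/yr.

10.2 years

Continuity: the same q passes through each zone, so ΔH = q·Σ(L_j/K_j) — the zones act as resistances in series.
Σ(L/K) = 387/755 + 545/16.9 + 327/136 = 0.5126 + 32.25 + 2.404 = 35.17 d
q = ΔH / Σ(L/K) = 3.65 / 35.17 = 0.1038 m/d (same in every zone)
Zone A: v = q/n = 0.1038/0.26 = 0.3992 m/d → t_A = 387/0.3992 = 969.4 d
Zone B: v = q/n = 0.1038/0.35 = 0.2966 m/d → t_B = 545/0.2966 = 1838 d
Zone C: v = q/n = 0.1038/0.29 = 0.3579 m/d → t_C = 327/0.3579 = 913.6 d
Total t = 969.4 + 1838 + 913.6 = 3721 d
   = 3721 / 365 = 10.2 yr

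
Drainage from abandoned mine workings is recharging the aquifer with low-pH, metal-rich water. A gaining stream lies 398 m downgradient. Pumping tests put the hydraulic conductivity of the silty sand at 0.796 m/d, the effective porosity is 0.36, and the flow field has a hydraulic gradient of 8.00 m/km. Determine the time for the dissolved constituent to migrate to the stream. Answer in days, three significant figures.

Darcy flux q = K·i = 0.796 × 0.0080 = 0.006368 m/d
Average linear velocity = 0.006368 / 0.36 = 0.01769 m/d
t = L / v = 398 / 0.01769 = 22500 d

22500 days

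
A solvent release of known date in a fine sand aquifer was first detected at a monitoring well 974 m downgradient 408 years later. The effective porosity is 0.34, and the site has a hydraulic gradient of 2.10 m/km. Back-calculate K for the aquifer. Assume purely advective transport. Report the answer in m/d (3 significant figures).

1.06 m/d

t = 408 years = 148900 d
v = L / t = 974 / 148900 = 0.006540 m/d
K = v · n / i = 0.006540 × 0.34 / 0.0021 = 1.06 m/d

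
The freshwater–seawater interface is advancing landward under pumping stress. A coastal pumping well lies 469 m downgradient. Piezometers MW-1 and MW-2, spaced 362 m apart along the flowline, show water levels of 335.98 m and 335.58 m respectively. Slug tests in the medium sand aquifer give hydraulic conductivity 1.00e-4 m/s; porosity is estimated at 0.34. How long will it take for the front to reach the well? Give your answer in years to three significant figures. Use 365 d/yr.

Hydraulic gradient i = (335.98 − 335.58) / 362 = 0.40 / 362 = 0.001105
K = 1.00e-4 m/s × 86400 s/d = 8.640 m/d
Specific discharge q = 8.640 × 0.001105 = 0.009547 m/d
v = Ki/n = 8.640·0.001105/0.34 = 0.02808 m/d
t = L / v = 469 / 0.02808 = 16700 d
   = 16700 / 365 = 45.8 yr

45.8 years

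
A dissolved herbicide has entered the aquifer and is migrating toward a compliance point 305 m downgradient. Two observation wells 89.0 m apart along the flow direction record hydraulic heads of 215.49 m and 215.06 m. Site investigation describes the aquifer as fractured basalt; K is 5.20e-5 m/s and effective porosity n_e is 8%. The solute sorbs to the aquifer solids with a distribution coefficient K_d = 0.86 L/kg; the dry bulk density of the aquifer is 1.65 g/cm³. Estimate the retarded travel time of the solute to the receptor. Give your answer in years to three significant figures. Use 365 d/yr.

57.7 years

Hydraulic gradient i = (215.49 − 215.06) / 89.0 = 0.43 / 89.0 = 0.004831
K = 5.20e-5 m/s × 86400 s/d = 4.493 m/d
Specific discharge q = 4.493 × 0.004831 = 0.02171 m/d
Seepage velocity v = q / n = 0.02171 / 0.08 = 0.2713 m/d
Retardation R = 1 + ρ_b·K_d/n = 1 + 1.65×0.86/0.08 = 18.74
Contaminant velocity v_c = v/R = 0.2713/18.74 = 0.01448 m/d
t = L/v_c = 305/0.01448 = 21060 d
   = 21060/365 = 57.7 yr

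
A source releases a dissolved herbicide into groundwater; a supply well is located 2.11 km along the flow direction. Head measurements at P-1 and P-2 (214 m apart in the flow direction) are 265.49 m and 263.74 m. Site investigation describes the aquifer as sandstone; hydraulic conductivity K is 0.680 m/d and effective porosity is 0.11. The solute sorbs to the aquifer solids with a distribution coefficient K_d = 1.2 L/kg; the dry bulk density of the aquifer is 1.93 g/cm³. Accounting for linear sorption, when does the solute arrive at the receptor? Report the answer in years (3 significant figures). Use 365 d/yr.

Hydraulic gradient i = (265.49 − 263.74) / 214 = 1.75 / 214 = 0.008178
Specific discharge q = 0.680 × 0.008178 = 0.005561 m/d
Average linear velocity = 0.005561 / 0.11 = 0.05055 m/d
Retardation R = 1 + ρ_b·K_d/n = 1 + 1.93×1.2/0.11 = 22.05
Contaminant velocity v_c = v/R = 0.05055/22.05 = 0.002292 m/d
L = 2.11 km = 2110 m
t = L/v_c = 2110/0.002292 = 920500 d
   = 920500/365 = 2520 yr

2520 years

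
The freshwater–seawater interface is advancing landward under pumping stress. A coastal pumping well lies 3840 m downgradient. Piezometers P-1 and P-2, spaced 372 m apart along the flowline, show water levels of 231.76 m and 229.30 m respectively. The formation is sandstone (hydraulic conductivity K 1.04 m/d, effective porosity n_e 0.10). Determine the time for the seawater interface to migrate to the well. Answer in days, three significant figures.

Hydraulic gradient i = (231.76 − 229.30) / 372 = 2.46 / 372 = 0.006613
Specific discharge q = 1.04 × 0.006613 = 0.006877 m/d
Seepage velocity v = q / n = 0.006877 / 0.10 = 0.06877 m/d
t = L / v = 3840 / 0.06877 = 55830 d

55800 days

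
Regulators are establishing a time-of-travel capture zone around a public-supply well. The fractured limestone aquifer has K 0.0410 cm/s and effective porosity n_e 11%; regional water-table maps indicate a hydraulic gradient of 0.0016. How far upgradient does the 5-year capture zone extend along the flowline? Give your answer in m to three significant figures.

940 m

K = 0.0410 cm/s × 864 = 35.42 m/d
Specific discharge q = 35.42 × 0.0016 = 0.05668 m/d
Seepage velocity v = q / n = 0.05668 / 0.11 = 0.5153 m/d
T = 5 yr × 365 = 1825 d
L = v × T = 0.5153 × 1825 = 940.3 m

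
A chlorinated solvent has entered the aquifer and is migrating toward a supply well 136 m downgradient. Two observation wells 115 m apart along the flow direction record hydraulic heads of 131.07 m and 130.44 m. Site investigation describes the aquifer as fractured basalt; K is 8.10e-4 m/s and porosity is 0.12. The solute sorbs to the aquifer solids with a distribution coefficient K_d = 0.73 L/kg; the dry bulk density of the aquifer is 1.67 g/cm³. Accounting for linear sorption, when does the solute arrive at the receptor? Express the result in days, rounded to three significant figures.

Hydraulic gradient i = (131.07 − 130.44) / 115 = 0.63 / 115 = 0.005478
K = 8.10e-4 m/s × 86400 s/d = 69.98 m/d
q = Ki = 69.98 × 0.005478 = 0.3834 m/d
Seepage velocity v = q / n = 0.3834 / 0.12 = 3.195 m/d
Retardation R = 1 + ρ_b·K_d/n = 1 + 1.67×0.73/0.12 = 11.16
Contaminant velocity v_c = v/R = 3.195/11.16 = 0.2863 m/d
t = L/v_c = 136/0.2863 = 475.0 d

475 days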